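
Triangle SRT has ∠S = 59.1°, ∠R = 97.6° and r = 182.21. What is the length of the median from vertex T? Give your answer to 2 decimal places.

The third angle is ∠T = 180° − ∠S − ∠R = 23.30°.
Law of sines: s = r·sin S/sin R ≈ 157.73.
Law of sines: t = r·sin T/sin R ≈ 72.711.
Median from T: ½√(2·s² + 2·r² − t²) ≈ 166.49.

m_T ≈ 166.49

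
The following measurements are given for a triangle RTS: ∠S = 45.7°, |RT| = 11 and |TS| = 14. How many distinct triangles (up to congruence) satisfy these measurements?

|TS|·sin S = 14·sin(45.7°) ≈ 10.02.
Since |TS| sin S < |RT| < |TS| (10.02 < 11 < 14), two triangles exist.

2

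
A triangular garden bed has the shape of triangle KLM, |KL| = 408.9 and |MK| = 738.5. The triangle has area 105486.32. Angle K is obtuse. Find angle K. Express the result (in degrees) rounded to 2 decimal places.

135.68

From area = ½·|MK|·|KL|·sin K, we get sin K = 2·area/(|MK|·|KL|) ≈ 0.69865.
Taking the obtuse solution, ∠K ≈ 135.68°.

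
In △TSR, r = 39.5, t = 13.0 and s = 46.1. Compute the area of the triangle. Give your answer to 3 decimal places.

area ≈ 236.900

Semiperimeter p = (13 + 46.1 + 39.5)/2 = 49.3.
Heron's formula: area = √(49.3·36.3·3.2·9.8) ≈ 236.9.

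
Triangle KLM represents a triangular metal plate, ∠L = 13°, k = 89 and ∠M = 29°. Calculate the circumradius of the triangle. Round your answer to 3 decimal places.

R ≈ 66.504

The third angle is ∠K = 180° − ∠L − ∠M = 138.00°.
Law of sines: l = k·sin L/sin K ≈ 29.92.
Law of sines: m = k·sin M/sin K ≈ 64.484.
Circumradius = k/(2 sin K) ≈ 66.504.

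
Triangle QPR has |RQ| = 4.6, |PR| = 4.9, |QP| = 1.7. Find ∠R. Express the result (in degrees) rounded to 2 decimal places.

By the law of cosines, cos R = (|PR|² + |RQ|² − |QP|²) / (2·|PR|·|RQ|) ≈ 0.93789, so ∠R ≈ 20.30°.

∠R ≈ 20.30°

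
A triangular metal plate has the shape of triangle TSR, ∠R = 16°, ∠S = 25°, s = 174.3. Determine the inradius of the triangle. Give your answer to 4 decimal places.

23.2733

The third angle is ∠T = 180° − ∠S − ∠R = 139.00°.
Law of sines: t = s·sin T/sin S ≈ 270.58.
Law of sines: r = s·sin R/sin S ≈ 113.68.
Area = ½·s·t·sin R ≈ 6499.8.
Semiperimeter p = (270.58+174.3+113.68)/2 = 279.28.
Inradius = area/p = 6499.8/279.28 ≈ 23.273.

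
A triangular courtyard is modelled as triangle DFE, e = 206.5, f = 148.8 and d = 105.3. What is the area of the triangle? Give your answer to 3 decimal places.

Semiperimeter s = (105.3 + 148.8 + 206.5)/2 = 230.3.
Heron's formula: area = √(230.3·125·81.5·23.8) ≈ 7472.6.

7472.557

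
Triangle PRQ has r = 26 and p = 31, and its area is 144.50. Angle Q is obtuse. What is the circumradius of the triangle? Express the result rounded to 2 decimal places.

78.16

From area = ½·p·r·sin Q, we get sin Q = 2·area/(p·r) ≈ 0.35856.
Taking the obtuse solution, ∠Q ≈ 158.99°.
Law of cosines then gives q ≈ 56.052.
Circumradius = q/(2 sin Q) ≈ 78.162.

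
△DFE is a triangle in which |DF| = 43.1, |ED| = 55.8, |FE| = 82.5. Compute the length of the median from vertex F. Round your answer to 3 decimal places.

59.611

Median from F: ½√(2·|DF|² + 2·|FE|² − |ED|²) ≈ 59.611.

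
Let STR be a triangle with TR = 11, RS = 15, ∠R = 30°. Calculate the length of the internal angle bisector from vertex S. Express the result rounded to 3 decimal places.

By the law of cosines, ST² = TR² + RS² − 2·TR·RS·cos R = 60.212, so ST ≈ 7.7596.
Law of cosines again: cos S = (RS² + ST² − TR²)/(2·RS·ST) ≈ 0.70541, so ∠S ≈ 45.14°.
The bisector from S has length 2·RS·ST·cos(∠S/2)/(RS+ST) ≈ 9.4449.

9.445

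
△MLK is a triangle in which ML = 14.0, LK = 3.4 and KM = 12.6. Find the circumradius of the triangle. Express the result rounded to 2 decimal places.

R ≈ 7.34

By the law of cosines, cos M = (KM² + ML² − LK²) / (2·KM·ML) ≈ 0.97279, so ∠M ≈ 13.40°.
Circumradius = LK/(2 sin M) ≈ 7.3373.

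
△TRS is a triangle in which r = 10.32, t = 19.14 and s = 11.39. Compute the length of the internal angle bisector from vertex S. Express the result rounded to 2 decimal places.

By the law of cosines, cos S = (t² + r² − s²) / (2·t·r) ≈ 0.86852, so ∠S ≈ 29.71°.
The bisector from S has length 2·t·r·cos(∠S/2)/(t+r) ≈ 12.961.

12.96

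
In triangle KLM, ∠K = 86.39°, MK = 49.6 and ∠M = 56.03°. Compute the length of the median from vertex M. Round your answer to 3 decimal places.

The third angle is ∠L = 180° − ∠M − ∠K = 37.58°.
Law of sines: LM = MK·sin K/sin L ≈ 81.168.
Law of sines: KL = MK·sin M/sin L ≈ 67.449.
Median from M: ½√(2·LM² + 2·MK² − KL²) ≈ 58.197.

58.197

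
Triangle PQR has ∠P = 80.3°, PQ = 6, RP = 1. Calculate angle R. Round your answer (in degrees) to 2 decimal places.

∠R ≈ 90.11°

By the law of cosines, QR² = RP² + PQ² − 2·RP·PQ·cos P = 34.978, so QR ≈ 5.9142.
Law of cosines again: cos R = (QR² + RP² − PQ²)/(2·QR·RP) ≈ -0.00185, so ∠R ≈ 90.11°.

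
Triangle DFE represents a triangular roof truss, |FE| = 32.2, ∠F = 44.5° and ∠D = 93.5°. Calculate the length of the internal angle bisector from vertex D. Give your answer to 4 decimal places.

The third angle is ∠E = 180° − ∠D − ∠F = 42.00°.
Law of sines: |ED| = |FE|·sin F/sin D ≈ 22.611.
Law of sines: |DF| = |FE|·sin E/sin D ≈ 21.586.
The bisector from D has length 2·|ED|·|DF|·cos(∠D/2)/(|ED|+|DF|) ≈ 15.134.

t_D ≈ 15.1336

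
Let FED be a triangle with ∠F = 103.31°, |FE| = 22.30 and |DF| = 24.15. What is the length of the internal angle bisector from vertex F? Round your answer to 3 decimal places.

By the law of cosines, |ED|² = |DF|² + |FE|² − 2·|DF|·|FE|·cos F = 1328.5, so |ED| ≈ 36.448.
The bisector from F has length 2·|DF|·|FE|·cos(∠F/2)/(|DF|+|FE|) ≈ 14.386.

t_F ≈ 14.386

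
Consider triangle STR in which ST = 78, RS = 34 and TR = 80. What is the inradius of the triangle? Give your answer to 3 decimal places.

13.638

Semiperimeter s = (80 + 34 + 78)/2 = 96.
Heron's formula: area = √(96·16·62·18) ≈ 1309.3.
Inradius = area/s = 1309.3/96 ≈ 13.638.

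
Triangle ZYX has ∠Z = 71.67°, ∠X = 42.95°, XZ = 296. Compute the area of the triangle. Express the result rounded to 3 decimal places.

31167.958

The third angle is ∠Y = 180° − ∠X − ∠Z = 65.38°.
Law of sines: YX = XZ·sin Z/sin Y ≈ 309.08.
Law of sines: ZY = XZ·sin X/sin Y ≈ 221.85.
Area = ½·XZ·YX·sin X ≈ 31168.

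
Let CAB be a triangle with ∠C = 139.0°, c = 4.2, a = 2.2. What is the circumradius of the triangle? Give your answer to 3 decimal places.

R ≈ 3.201

Law of sines: sin A = a·sin C/c ≈ 0.34365.
Since c ≥ a, only the acute value applies: ∠A ≈ 20.10°.
Then ∠B = 180° − ∠C − ∠A ≈ 20.90°.
Law of sines gives b = c·sin B/sin C ≈ 2.2838.
Circumradius = c/(2 sin C) ≈ 3.2009.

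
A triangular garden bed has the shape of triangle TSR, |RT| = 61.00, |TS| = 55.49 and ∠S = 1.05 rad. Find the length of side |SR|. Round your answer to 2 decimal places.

Law of sines: sin R = |TS|·sin S/|RT| ≈ 0.78907.
Since |RT| ≥ |TS|, only the acute value applies: ∠R ≈ 0.909 rad.
Then ∠T = π − ∠S − ∠R ≈ 1.182 rad.
Law of sines gives |SR| = |RT|·sin T/sin S ≈ 65.083.

65.08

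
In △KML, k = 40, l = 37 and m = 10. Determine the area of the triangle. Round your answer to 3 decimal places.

Semiperimeter s = (40 + 10 + 37)/2 = 43.5.
Heron's formula: area = √(43.5·3.5·33.5·6.5) ≈ 182.08.

182.078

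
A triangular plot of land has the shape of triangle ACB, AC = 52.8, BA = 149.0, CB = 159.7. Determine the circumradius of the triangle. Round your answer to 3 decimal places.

79.893

By the law of cosines, cos A = (BA² + AC² − CB²) / (2·BA·AC) ≈ -0.03275, so ∠A ≈ 91.88°.
Circumradius = CB/(2 sin A) ≈ 79.893.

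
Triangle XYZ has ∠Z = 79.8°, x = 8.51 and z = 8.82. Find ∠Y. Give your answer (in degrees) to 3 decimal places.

Law of sines: sin X = x·sin Z/z ≈ 0.94960.
Since z ≥ x, only the acute value applies: ∠X ≈ 71.73°.
Then ∠Y = 180° − ∠Z − ∠X ≈ 28.47°.

28.467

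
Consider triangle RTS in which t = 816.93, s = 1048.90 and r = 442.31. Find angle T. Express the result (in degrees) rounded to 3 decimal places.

∠T ≈ 47.367°

By the law of cosines, cos T = (s² + r² − t²) / (2·s·r) ≈ 0.67730, so ∠T ≈ 47.37°.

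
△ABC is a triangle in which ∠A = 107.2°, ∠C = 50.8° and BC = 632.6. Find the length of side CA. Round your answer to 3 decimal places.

The third angle is ∠B = 180° − ∠C − ∠A = 22.00°.
Law of sines: CA = BC·sin B/sin A ≈ 248.07.

248.070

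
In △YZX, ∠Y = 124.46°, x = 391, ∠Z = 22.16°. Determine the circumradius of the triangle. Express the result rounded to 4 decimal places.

R ≈ 355.3323

The third angle is ∠X = 180° − ∠Y − ∠Z = 33.38°.
Law of sines: y = x·sin Y/sin X ≈ 585.96.
Law of sines: z = x·sin Z/sin X ≈ 268.06.
Circumradius = x/(2 sin X) ≈ 355.33.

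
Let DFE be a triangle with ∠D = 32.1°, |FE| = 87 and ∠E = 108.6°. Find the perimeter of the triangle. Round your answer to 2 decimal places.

The third angle is ∠F = 180° − ∠E − ∠D = 39.30°.
Law of sines: |ED| = |FE|·sin F/sin D ≈ 103.7.
Law of sines: |DF| = |FE|·sin E/sin D ≈ 155.17.
Semiperimeter s = (87+103.7+155.17)/2 = 172.93.
Perimeter = 87 + 103.7 + 155.17 = 345.86.

perimeter ≈ 345.86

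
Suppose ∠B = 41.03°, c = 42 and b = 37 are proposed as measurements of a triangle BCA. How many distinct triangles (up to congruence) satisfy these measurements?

2

c·sin B = 42·sin(41.03°) ≈ 27.57.
Since c sin B < b < c (27.57 < 37 < 42), two triangles exist.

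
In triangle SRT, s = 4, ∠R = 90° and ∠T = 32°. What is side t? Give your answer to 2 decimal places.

The third angle is ∠S = 180° − ∠R − ∠T = 58.00°.
Law of sines: t = s·sin T/sin S ≈ 2.4995.

2.50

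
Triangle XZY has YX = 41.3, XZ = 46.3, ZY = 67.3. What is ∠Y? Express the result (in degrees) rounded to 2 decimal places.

42.61

By the law of cosines, cos Y = (ZY² + YX² − XZ²) / (2·ZY·YX) ≈ 0.73598, so ∠Y ≈ 42.61°.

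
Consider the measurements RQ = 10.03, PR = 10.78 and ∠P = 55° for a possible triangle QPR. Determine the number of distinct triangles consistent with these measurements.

PR·sin P = 10.78·sin(55°) ≈ 8.83.
Since PR sin P < RQ < PR (8.83 < 10.03 < 10.78), two triangles exist.

2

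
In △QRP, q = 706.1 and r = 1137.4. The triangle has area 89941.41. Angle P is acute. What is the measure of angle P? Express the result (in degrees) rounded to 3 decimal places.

From area = ½·q·r·sin P, we get sin P = 2·area/(q·r) ≈ 0.22398.
Taking the acute solution, ∠P ≈ 12.94°.

∠P ≈ 12.943°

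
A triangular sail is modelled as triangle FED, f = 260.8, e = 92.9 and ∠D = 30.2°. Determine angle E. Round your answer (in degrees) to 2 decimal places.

14.51

By the law of cosines, d² = f² + e² − 2·f·e·cos D = 34767, so d ≈ 186.46.
Law of cosines again: cos E = (d² + f² − e²)/(2·d·f) ≈ 0.96809, so ∠E ≈ 14.51°.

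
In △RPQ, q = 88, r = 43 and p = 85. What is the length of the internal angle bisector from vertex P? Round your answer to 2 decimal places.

By the law of cosines, cos P = (q² + r² − p²) / (2·q·r) ≈ 0.31290, so ∠P ≈ 71.77°.
The bisector from P has length 2·q·r·cos(∠P/2)/(q+r) ≈ 46.807.

46.81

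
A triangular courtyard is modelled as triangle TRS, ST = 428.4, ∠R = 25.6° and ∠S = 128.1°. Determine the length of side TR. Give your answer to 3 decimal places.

780.222

The third angle is ∠T = 180° − ∠R − ∠S = 26.30°.
Law of sines: TR = ST·sin S/sin R ≈ 780.22.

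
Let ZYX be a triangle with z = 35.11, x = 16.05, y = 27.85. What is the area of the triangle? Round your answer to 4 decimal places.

Semiperimeter s = (35.11 + 27.85 + 16.05)/2 = 39.505.
Heron's formula: area = √(39.505·4.395·11.655·23.455) ≈ 217.86.

217.8609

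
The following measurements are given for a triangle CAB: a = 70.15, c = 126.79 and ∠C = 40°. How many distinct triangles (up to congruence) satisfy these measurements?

a·sin C = 70.15·sin(40°) ≈ 45.09.
Since c ≥ a, exactly one triangle exists.

1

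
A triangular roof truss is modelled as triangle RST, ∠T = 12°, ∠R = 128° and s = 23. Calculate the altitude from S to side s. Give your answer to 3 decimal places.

5.862

The third angle is ∠S = 180° − ∠T − ∠R = 40.00°.
Law of sines: r = s·sin R/sin S ≈ 28.196.
Law of sines: t = s·sin T/sin S ≈ 7.4394.
Area = ½·s·r·sin T ≈ 67.417.
The altitude from S has length 2·area/s ≈ 5.8623.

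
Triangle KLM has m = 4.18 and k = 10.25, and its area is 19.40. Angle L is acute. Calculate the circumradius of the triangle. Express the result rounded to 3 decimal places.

From area = ½·m·k·sin L, we get sin L = 2·area/(m·k) ≈ 0.90559.
Taking the acute solution, ∠L ≈ 64.90°.
Law of cosines then gives l ≈ 9.2838.
Circumradius = l/(2 sin L) ≈ 5.1258.

R ≈ 5.126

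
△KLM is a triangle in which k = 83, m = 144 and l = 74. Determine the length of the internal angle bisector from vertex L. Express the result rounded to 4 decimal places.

By the law of cosines, cos L = (m² + k² − l²) / (2·m·k) ≈ 0.92658, so ∠L ≈ 22.09°.
The bisector from L has length 2·m·k·cos(∠L/2)/(m+k) ≈ 103.35.

t_L ≈ 103.3531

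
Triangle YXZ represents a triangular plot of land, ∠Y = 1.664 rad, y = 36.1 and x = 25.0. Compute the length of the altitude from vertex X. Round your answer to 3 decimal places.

23.716

Law of sines: sin X = x·sin Y/y ≈ 0.68952.
Since y ≥ x, only the acute value applies: ∠X ≈ 0.761 rad.
Then ∠Z = π − ∠Y − ∠X ≈ 0.717 rad.
Law of sines gives z = y·sin Z/sin Y ≈ 23.819.
Area = ½·y·x·sin Z ≈ 296.45.
The altitude from X has length 2·area/x ≈ 23.716.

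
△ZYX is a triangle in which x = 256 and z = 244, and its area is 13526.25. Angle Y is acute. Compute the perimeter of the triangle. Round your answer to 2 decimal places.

perimeter ≈ 611.66

From area = ½·x·z·sin Y, we get sin Y = 2·area/(x·z) ≈ 0.43309.
Taking the acute solution, ∠Y ≈ 25.66°.
Law of cosines then gives y ≈ 111.66.
Perimeter = 244 + 111.66 + 256 = 611.66.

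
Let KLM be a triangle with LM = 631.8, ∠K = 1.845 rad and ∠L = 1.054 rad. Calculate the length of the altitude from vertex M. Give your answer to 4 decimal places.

The third angle is ∠M = π − ∠K − ∠L = 0.243 rad.
Law of sines: MK = LM·sin L/sin K ≈ 570.61.
Law of sines: KL = LM·sin M/sin K ≈ 157.66.
Area = ½·LM·MK·sin M ≈ 43301.
The altitude from M has length 2·area/KL ≈ 549.29.

h_M ≈ 549.2911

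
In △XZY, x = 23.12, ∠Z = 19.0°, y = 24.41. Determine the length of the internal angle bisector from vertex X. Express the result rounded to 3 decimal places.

t_X ≈ 9.744

By the law of cosines, z² = y² + x² − 2·y·x·cos Z = 63.158, so z ≈ 7.9472.
Law of cosines again: cos X = (z² + y² − x²)/(2·z·y) ≈ 0.32082, so ∠X ≈ 71.29°.
The bisector from X has length 2·z·y·cos(∠X/2)/(z+y) ≈ 9.7442.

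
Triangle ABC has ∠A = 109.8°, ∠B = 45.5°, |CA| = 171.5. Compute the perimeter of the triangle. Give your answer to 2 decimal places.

perimeter ≈ 498.21

The third angle is ∠C = 180° − ∠A − ∠B = 24.70°.
Law of sines: |BC| = |CA|·sin A/sin B ≈ 226.23.
Law of sines: |AB| = |CA|·sin C/sin B ≈ 100.48.
Semiperimeter s = (226.23+171.5+100.48)/2 = 249.1.
Perimeter = 226.23 + 171.5 + 100.48 = 498.21.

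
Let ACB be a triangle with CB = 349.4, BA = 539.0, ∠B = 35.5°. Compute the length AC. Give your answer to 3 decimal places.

By the law of cosines, AC² = CB² + BA² − 2·CB·BA·cos B = 1.0596e+05, so AC ≈ 325.52.

325.518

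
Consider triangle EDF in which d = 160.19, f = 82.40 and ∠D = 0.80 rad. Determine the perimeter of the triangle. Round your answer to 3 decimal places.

Law of sines: sin F = f·sin D/d ≈ 0.36900.
Since d ≥ f, only the acute value applies: ∠F ≈ 0.378 rad.
Then ∠E = π − ∠D − ∠F ≈ 1.964 rad.
Law of sines gives e = d·sin E/sin D ≈ 206.29.
Semiperimeter s = (206.29+160.19+82.4)/2 = 224.44.
Perimeter = 206.29 + 160.19 + 82.4 = 448.88.

448.884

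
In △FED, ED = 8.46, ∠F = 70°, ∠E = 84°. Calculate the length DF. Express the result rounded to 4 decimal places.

8.9536

The third angle is ∠D = 180° − ∠F − ∠E = 26.00°.
Law of sines: DF = ED·sin E/sin F ≈ 8.9536.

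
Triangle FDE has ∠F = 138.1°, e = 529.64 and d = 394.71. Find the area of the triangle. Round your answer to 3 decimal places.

Area = ½·d·e·sin F ≈ 69807.

area ≈ 69806.602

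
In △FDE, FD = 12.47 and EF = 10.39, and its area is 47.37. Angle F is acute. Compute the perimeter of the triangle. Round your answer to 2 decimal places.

From area = ½·EF·FD·sin F, we get sin F = 2·area/(EF·FD) ≈ 0.73123.
Taking the acute solution, ∠F ≈ 46.99°.
Law of cosines then gives DE ≈ 9.3109.
Perimeter = 9.3109 + 10.39 + 12.47 = 32.171.

perimeter ≈ 32.17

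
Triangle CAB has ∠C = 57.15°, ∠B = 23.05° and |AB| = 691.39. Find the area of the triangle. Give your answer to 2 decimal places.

109767.65

The third angle is ∠A = 180° − ∠B − ∠C = 99.80°.
Law of sines: |BC| = |AB|·sin A/sin C ≈ 810.98.
Law of sines: |CA| = |AB|·sin B/sin C ≈ 322.23.
Area = ½·|AB|·|BC|·sin B ≈ 1.0977e+05.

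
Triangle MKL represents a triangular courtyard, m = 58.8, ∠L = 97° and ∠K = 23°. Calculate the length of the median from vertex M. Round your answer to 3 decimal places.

The third angle is ∠M = 180° − ∠K − ∠L = 60.00°.
Law of sines: k = m·sin K/sin M ≈ 26.529.
Law of sines: l = m·sin L/sin M ≈ 67.39.
Median from M: ½√(2·k² + 2·l² − m²) ≈ 41.932.

m_M ≈ 41.932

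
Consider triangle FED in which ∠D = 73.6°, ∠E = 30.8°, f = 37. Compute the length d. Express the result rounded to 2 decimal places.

36.65

The third angle is ∠F = 180° − ∠E − ∠D = 75.60°.
Law of sines: d = f·sin D/sin F ≈ 36.646.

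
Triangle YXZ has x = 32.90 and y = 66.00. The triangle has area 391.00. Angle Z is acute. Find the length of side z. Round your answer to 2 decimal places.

From area = ½·y·x·sin Z, we get sin Z = 2·area/(y·x) ≈ 0.36014.
Taking the acute solution, ∠Z ≈ 21.11°.
Law of cosines then gives z ≈ 37.243.

37.24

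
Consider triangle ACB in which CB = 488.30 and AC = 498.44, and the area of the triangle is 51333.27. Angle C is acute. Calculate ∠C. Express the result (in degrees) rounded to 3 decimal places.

∠C ≈ 24.950°

From area = ½·AC·CB·sin C, we get sin C = 2·area/(AC·CB) ≈ 0.42182.
Taking the acute solution, ∠C ≈ 24.95°.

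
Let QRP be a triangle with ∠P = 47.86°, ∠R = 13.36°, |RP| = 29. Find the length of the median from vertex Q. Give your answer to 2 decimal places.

10.95

The third angle is ∠Q = 180° − ∠R − ∠P = 118.78°.
Law of sines: |PQ| = |RP|·sin R/sin Q ≈ 7.6454.
Law of sines: |QR| = |RP|·sin P/sin Q ≈ 24.534.
Median from Q: ½√(2·|PQ|² + 2·|QR|² − |RP|²) ≈ 10.952.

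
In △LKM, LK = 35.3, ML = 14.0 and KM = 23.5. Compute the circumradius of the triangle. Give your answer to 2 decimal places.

By the law of cosines, cos L = (ML² + LK² − KM²) / (2·ML·LK) ≈ 0.90028, so ∠L ≈ 25.80°.
Circumradius = KM/(2 sin L) ≈ 26.993.

26.99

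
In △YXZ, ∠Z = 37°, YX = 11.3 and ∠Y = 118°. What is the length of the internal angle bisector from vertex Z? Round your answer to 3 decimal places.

t_Z ≈ 10.179

The third angle is ∠X = 180° − ∠Z − ∠Y = 25.00°.
Law of sines: XZ = YX·sin Y/sin Z ≈ 16.579.
Law of sines: ZY = YX·sin X/sin Z ≈ 7.9353.
The bisector from Z has length 2·XZ·ZY·cos(∠Z/2)/(XZ+ZY) ≈ 10.179.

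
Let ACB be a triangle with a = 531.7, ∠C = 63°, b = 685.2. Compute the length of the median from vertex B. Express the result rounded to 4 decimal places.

By the law of cosines, c² = b² + a² − 2·b·a·cos C = 4.2141e+05, so c ≈ 649.16.
Median from B: ½√(2·a² + 2·c² − b²) ≈ 484.44.

484.4393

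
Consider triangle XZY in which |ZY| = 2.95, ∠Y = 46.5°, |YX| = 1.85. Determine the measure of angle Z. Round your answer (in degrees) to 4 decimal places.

By the law of cosines, |XZ|² = |ZY|² + |YX|² − 2·|ZY|·|YX|·cos Y = 4.6116, so |XZ| ≈ 2.1475.
Law of cosines again: cos Z = (|XZ|² + |ZY|² − |YX|²)/(2·|XZ|·|ZY|) ≈ 0.78071, so ∠Z ≈ 38.67°.

∠Z ≈ 38.6745°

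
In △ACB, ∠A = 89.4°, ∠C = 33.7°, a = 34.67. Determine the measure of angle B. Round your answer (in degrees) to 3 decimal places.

56.900

The third angle is ∠B = 180° − ∠A − ∠C = 56.90°.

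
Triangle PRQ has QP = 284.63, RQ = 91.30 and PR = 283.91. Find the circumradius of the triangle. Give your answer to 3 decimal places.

By the law of cosines, cos P = (QP² + PR² − RQ²) / (2·QP·PR) ≈ 0.94843, so ∠P ≈ 18.48°.
Circumradius = RQ/(2 sin P) ≈ 144.01.

144.008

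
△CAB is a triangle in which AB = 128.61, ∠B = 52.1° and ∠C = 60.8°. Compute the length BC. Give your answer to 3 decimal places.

135.721

The third angle is ∠A = 180° − ∠B − ∠C = 67.10°.
Law of sines: BC = AB·sin A/sin C ≈ 135.72.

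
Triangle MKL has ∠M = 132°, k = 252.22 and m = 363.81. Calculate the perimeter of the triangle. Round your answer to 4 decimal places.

perimeter ≈ 759.0719

Law of sines: sin K = k·sin M/m ≈ 0.51520.
Since m ≥ k, only the acute value applies: ∠K ≈ 31.01°.
Then ∠L = 180° − ∠M − ∠K ≈ 16.99°.
Law of sines gives l = m·sin L/sin M ≈ 143.04.
Semiperimeter s = (363.81+252.22+143.04)/2 = 379.54.
Perimeter = 363.81 + 252.22 + 143.04 = 759.07.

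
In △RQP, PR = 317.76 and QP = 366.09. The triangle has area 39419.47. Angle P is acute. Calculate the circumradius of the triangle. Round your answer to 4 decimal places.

From area = ½·QP·PR·sin P, we get sin P = 2·area/(QP·PR) ≈ 0.67773.
Taking the acute solution, ∠P ≈ 42.67°.
Law of cosines then gives RQ ≈ 252.82.
Circumradius = RQ/(2 sin P) ≈ 186.52.

186.5192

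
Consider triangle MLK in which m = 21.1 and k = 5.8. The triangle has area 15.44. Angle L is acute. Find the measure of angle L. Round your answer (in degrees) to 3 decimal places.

14.615

From area = ½·k·m·sin L, we get sin L = 2·area/(k·m) ≈ 0.25233.
Taking the acute solution, ∠L ≈ 14.62°.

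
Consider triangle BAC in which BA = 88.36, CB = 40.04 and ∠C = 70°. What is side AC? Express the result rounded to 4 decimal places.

Law of sines: sin A = CB·sin C/BA ≈ 0.42582.
Since BA ≥ CB, only the acute value applies: ∠A ≈ 25.20°.
Then ∠B = 180° − ∠C − ∠A ≈ 84.80°.
Law of sines gives AC = BA·sin B/sin C ≈ 93.643.

93.6434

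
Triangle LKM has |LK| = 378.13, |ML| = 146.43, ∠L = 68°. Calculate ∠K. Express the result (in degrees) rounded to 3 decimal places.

22.781

By the law of cosines, |KM|² = |ML|² + |LK|² − 2·|ML|·|LK|·cos L = 1.2294e+05, so |KM| ≈ 350.63.
Law of cosines again: cos K = (|LK|² + |KM|² − |ML|²)/(2·|LK|·|KM|) ≈ 0.92199, so ∠K ≈ 22.78°.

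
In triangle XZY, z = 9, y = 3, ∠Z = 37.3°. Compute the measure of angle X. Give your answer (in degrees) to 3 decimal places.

Law of sines: sin Y = y·sin Z/z ≈ 0.20200.
Since z ≥ y, only the acute value applies: ∠Y ≈ 11.65°.
Then ∠X = 180° − ∠Z − ∠Y ≈ 131.05°.

131.046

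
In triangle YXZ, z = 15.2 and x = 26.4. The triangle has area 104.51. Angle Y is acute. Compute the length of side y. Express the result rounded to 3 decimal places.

15.586

From area = ½·x·z·sin Y, we get sin Y = 2·area/(x·z) ≈ 0.52088.
Taking the acute solution, ∠Y ≈ 0.548 rad.
Law of cosines then gives y ≈ 15.586.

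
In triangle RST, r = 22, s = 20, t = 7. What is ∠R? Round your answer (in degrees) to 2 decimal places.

By the law of cosines, cos R = (s² + t² − r²) / (2·s·t) ≈ -0.12500, so ∠R ≈ 97.18°.

∠R ≈ 97.18°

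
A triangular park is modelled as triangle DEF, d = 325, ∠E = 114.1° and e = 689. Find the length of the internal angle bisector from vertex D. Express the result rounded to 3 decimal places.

558.013

Law of sines: sin D = d·sin E/e ≈ 0.43058.
Since e ≥ d, only the acute value applies: ∠D ≈ 25.50°.
Then ∠F = 180° − ∠E − ∠D ≈ 40.40°.
Law of sines gives f = e·sin F/sin E ≈ 489.15.
The bisector from D has length 2·e·f·cos(∠D/2)/(e+f) ≈ 558.01.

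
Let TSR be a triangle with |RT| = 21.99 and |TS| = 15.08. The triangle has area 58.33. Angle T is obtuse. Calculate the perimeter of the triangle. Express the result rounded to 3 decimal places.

From area = ½·|RT|·|TS|·sin T, we get sin T = 2·area/(|RT|·|TS|) ≈ 0.35180.
Taking the obtuse solution, ∠T ≈ 159.40°.
Law of cosines then gives |SR| ≈ 36.494.
Perimeter = 36.494 + 21.99 + 15.08 = 73.564.

perimeter ≈ 73.564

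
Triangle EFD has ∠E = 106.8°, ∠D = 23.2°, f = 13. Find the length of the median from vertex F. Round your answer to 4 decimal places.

The third angle is ∠F = 180° − ∠D − ∠E = 50.00°.
Law of sines: e = f·sin E/sin F ≈ 16.246.
Law of sines: d = f·sin D/sin F ≈ 6.6853.
Median from F: ½√(2·d² + 2·e² − f²) ≈ 10.586.

m_F ≈ 10.5860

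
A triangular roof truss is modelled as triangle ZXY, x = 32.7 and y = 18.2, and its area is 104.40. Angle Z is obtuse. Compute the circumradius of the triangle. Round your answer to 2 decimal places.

71.47

From area = ½·x·y·sin Z, we get sin Z = 2·area/(x·y) ≈ 0.35084.
Taking the obtuse solution, ∠Z ≈ 159.46°.
Law of cosines then gives z ≈ 50.151.
Circumradius = z/(2 sin Z) ≈ 71.473.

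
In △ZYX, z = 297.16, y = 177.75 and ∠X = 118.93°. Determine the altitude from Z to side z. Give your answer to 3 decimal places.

By the law of cosines, x² = z² + y² − 2·z·y·cos X = 1.71e+05, so x ≈ 413.52.
Area = ½·z·y·sin X ≈ 23114.
The altitude from Z has length 2·area/z ≈ 155.57.

h_Z ≈ 155.569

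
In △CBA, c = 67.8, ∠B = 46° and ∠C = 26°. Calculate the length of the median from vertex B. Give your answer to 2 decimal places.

m_B ≈ 100.11

The third angle is ∠A = 180° − ∠C − ∠B = 108.00°.
Law of sines: b = c·sin B/sin C ≈ 111.26.
Law of sines: a = c·sin A/sin C ≈ 147.09.
Median from B: ½√(2·a² + 2·c² − b²) ≈ 100.11.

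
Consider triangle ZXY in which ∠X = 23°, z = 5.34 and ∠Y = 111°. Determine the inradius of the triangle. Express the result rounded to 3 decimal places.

r ≈ 0.953

The third angle is ∠Z = 180° − ∠X − ∠Y = 46.00°.
Law of sines: x = z·sin X/sin Z ≈ 2.9006.
Law of sines: y = z·sin Y/sin Z ≈ 6.9304.
Area = ½·z·x·sin Y ≈ 7.2302.
Semiperimeter s = (5.34+2.9006+6.9304)/2 = 7.5855.
Inradius = area/s = 7.2302/7.5855 ≈ 0.95316.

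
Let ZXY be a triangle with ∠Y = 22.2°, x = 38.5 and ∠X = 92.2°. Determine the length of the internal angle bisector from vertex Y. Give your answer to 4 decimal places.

36.0276

The third angle is ∠Z = 180° − ∠X − ∠Y = 65.60°.
Law of sines: z = x·sin Z/sin X ≈ 35.087.
Law of sines: y = x·sin Y/sin X ≈ 14.558.
The bisector from Y has length 2·z·x·cos(∠Y/2)/(z+x) ≈ 36.028.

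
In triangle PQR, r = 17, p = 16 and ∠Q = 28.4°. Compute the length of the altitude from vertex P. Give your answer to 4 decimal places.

By the law of cosines, q² = r² + p² − 2·r·p·cos Q = 66.471, so q ≈ 8.153.
Area = ½·r·p·sin Q ≈ 64.685.
The altitude from P has length 2·area/p ≈ 8.0856.

8.0856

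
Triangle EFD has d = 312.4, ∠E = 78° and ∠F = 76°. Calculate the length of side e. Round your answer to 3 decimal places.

The third angle is ∠D = 180° − ∠E − ∠F = 26.00°.
Law of sines: e = d·sin E/sin D ≈ 697.07.

697.065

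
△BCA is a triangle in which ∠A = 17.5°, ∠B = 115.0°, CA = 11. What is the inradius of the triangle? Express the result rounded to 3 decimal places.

r ≈ 1.254

The third angle is ∠C = 180° − ∠A − ∠B = 47.50°.
Law of sines: AB = CA·sin C/sin B ≈ 8.9485.
Law of sines: BC = CA·sin A/sin B ≈ 3.6497.
Area = ½·CA·AB·sin A ≈ 14.8.
Semiperimeter s = (11+8.9485+3.6497)/2 = 11.799.
Inradius = area/s = 14.8/11.799 ≈ 1.2543.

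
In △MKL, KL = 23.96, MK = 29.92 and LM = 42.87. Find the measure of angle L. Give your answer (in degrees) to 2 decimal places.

42.41

By the law of cosines, cos L = (KL² + LM² − MK²) / (2·KL·LM) ≈ 0.73830, so ∠L ≈ 42.41°.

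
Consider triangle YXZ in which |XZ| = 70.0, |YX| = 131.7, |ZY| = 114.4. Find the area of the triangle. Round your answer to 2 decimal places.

Semiperimeter s = (70 + 114.4 + 131.7)/2 = 158.05.
Heron's formula: area = √(158.05·88.05·43.65·26.35) ≈ 4000.8.

area ≈ 4000.78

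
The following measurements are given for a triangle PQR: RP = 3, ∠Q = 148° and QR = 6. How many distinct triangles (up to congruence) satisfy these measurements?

QR·sin Q = 6·sin(148°) ≈ 3.18.
Since ∠Q is not acute, a triangle exists only if RP > QR; here RP ≤ QR, so there is no triangle.

0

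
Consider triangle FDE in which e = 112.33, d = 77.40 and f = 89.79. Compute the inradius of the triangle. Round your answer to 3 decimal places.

r ≈ 24.730

Semiperimeter s = (89.79 + 77.4 + 112.33)/2 = 139.76.
Heron's formula: area = √(139.76·49.97·62.36·27.43) ≈ 3456.3.
Inradius = area/s = 3456.3/139.76 ≈ 24.73.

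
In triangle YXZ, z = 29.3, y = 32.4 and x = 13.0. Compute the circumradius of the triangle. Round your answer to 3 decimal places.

By the law of cosines, cos Y = (x² + z² − y²) / (2·x·z) ≈ -0.02923, so ∠Y ≈ 91.68°.
Circumradius = y/(2 sin Y) ≈ 16.207.

R ≈ 16.207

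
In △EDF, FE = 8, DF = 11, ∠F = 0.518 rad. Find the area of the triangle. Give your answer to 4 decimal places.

21.7863

Area = ½·DF·FE·sin F ≈ 21.786.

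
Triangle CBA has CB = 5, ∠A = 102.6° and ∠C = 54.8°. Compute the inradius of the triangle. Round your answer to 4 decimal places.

The third angle is ∠B = 180° − ∠A − ∠C = 22.60°.
Law of sines: BA = CB·sin C/sin A ≈ 4.1866.
Law of sines: AC = CB·sin B/sin A ≈ 1.9689.
Area = ½·CB·BA·sin B ≈ 4.0222.
Semiperimeter s = (4.1866+1.9689+5)/2 = 5.5777.
Inradius = area/s = 4.0222/5.5777 ≈ 0.72112.

r ≈ 0.7211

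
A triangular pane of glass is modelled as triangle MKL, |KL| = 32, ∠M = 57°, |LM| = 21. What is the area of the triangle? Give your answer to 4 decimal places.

335.9921

Law of sines: sin K = |LM|·sin M/|KL| ≈ 0.55038.
Since |KL| ≥ |LM|, only the acute value applies: ∠K ≈ 33.39°.
Then ∠L = 180° − ∠M − ∠K ≈ 89.61°.
Law of sines gives |MK| = |KL|·sin L/sin M ≈ 38.155.
Area = ½·|KL|·|LM|·sin L ≈ 335.99.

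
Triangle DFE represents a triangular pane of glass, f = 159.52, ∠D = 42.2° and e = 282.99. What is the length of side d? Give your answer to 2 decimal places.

By the law of cosines, d² = f² + e² − 2·f·e·cos D = 38646, so d ≈ 196.59.

196.59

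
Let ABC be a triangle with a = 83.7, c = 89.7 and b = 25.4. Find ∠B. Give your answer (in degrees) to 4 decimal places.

By the law of cosines, cos B = (c² + a² − b²) / (2·c·a) ≈ 0.95943, so ∠B ≈ 16.38°.

16.3760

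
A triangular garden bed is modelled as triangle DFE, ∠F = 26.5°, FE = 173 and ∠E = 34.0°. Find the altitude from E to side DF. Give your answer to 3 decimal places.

77.192

The third angle is ∠D = 180° − ∠F − ∠E = 119.50°.
Law of sines: ED = FE·sin F/sin D ≈ 88.69.
Law of sines: DF = FE·sin E/sin D ≈ 111.15.
Area = ½·FE·ED·sin E ≈ 4290.
The altitude from E has length 2·area/DF ≈ 77.192.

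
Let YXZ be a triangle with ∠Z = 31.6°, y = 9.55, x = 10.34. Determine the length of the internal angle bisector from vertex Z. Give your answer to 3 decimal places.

By the law of cosines, z² = y² + x² − 2·y·x·cos Z = 29.907, so z ≈ 5.4687.
The bisector from Z has length 2·y·x·cos(∠Z/2)/(y+x) ≈ 9.5542.

t_Z ≈ 9.554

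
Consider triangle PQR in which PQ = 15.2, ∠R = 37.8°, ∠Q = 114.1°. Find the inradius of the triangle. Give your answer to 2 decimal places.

r ≈ 3.27

The third angle is ∠P = 180° − ∠Q − ∠R = 28.10°.
Law of sines: QR = PQ·sin P/sin R ≈ 11.681.
Law of sines: RP = PQ·sin Q/sin R ≈ 22.638.
Area = ½·PQ·QR·sin Q ≈ 81.038.
Semiperimeter s = (11.681+22.638+15.2)/2 = 24.76.
Inradius = area/s = 81.038/24.76 ≈ 3.273.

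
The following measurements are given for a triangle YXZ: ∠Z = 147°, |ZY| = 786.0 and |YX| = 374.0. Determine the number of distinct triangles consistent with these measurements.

0

|ZY|·sin Z = 786.0·sin(147°) ≈ 428.1.
Since ∠Z is not acute, a triangle exists only if |YX| > |ZY|; here |YX| ≤ |ZY|, so there is no triangle.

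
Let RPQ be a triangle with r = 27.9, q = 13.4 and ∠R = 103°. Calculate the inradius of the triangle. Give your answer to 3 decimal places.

4.489

Law of sines: sin Q = q·sin R/r ≈ 0.46798.
Since r ≥ q, only the acute value applies: ∠Q ≈ 27.90°.
Then ∠P = 180° − ∠R − ∠Q ≈ 49.10°.
Law of sines gives p = r·sin P/sin R ≈ 21.642.
Area = ½·r·q·sin P ≈ 141.29.
Semiperimeter s = (27.9+21.642+13.4)/2 = 31.471.
Inradius = area/s = 141.29/31.471 ≈ 4.4894.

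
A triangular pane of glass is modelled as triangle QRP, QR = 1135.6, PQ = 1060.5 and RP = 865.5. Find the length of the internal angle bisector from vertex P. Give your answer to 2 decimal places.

773.80

By the law of cosines, cos P = (RP² + PQ² − QR²) / (2·RP·PQ) ≈ 0.31822, so ∠P ≈ 71.44°.
The bisector from P has length 2·RP·PQ·cos(∠P/2)/(RP+PQ) ≈ 773.8.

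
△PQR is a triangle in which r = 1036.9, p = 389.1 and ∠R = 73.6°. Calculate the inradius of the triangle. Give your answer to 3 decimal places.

Law of sines: sin P = p·sin R/r ≈ 0.35999.
Since r ≥ p, only the acute value applies: ∠P ≈ 21.10°.
Then ∠Q = 180° − ∠R − ∠P ≈ 85.30°.
Law of sines gives q = r·sin Q/sin R ≈ 1077.2.
Area = ½·r·p·sin Q ≈ 2.0105e+05.
Semiperimeter s = (389.1+1077.2+1036.9)/2 = 1251.6.
Inradius = area/s = 2.0105e+05/1251.6 ≈ 160.63.

160.632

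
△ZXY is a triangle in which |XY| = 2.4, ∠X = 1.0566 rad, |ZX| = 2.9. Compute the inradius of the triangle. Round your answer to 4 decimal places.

By the law of cosines, |YZ|² = |ZX|² + |XY|² − 2·|ZX|·|XY|·cos X = 7.3237, so |YZ| ≈ 2.7062.
Area = ½·|ZX|·|XY|·sin X ≈ 3.03.
Semiperimeter s = (2.4+2.7062+2.9)/2 = 4.0031.
Inradius = area/s = 3.03/4.0031 ≈ 0.75691.

0.7569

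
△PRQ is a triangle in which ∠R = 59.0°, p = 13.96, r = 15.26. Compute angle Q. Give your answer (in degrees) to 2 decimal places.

Law of sines: sin P = p·sin R/r ≈ 0.78415.
Since r ≥ p, only the acute value applies: ∠P ≈ 51.64°.
Then ∠Q = 180° − ∠R − ∠P ≈ 69.36°.

69.36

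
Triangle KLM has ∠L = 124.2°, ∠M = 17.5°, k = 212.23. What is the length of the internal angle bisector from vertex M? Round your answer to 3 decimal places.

t_M ≈ 239.814

The third angle is ∠K = 180° − ∠L − ∠M = 38.30°.
Law of sines: l = k·sin L/sin K ≈ 283.22.
Law of sines: m = k·sin M/sin K ≈ 102.97.
The bisector from M has length 2·k·l·cos(∠M/2)/(k+l) ≈ 239.81.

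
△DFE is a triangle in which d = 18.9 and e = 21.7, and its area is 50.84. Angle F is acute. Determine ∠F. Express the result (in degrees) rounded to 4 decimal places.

14.3545

From area = ½·e·d·sin F, we get sin F = 2·area/(e·d) ≈ 0.24792.
Taking the acute solution, ∠F ≈ 14.35°.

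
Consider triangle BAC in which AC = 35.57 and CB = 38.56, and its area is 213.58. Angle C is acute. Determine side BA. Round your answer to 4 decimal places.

From area = ½·AC·CB·sin C, we get sin C = 2·area/(AC·CB) ≈ 0.31144.
Taking the acute solution, ∠C ≈ 18.15°.
Law of cosines then gives BA ≈ 12.057.

12.0568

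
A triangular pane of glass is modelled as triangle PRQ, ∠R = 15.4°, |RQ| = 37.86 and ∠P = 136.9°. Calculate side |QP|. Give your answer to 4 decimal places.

The third angle is ∠Q = 180° − ∠P − ∠R = 27.70°.
Law of sines: |QP| = |RQ|·sin R/sin P ≈ 14.714.

14.7144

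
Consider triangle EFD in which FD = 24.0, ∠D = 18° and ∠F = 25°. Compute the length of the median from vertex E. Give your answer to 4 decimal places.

The third angle is ∠E = 180° − ∠F − ∠D = 137.00°.
Law of sines: DE = FD·sin F/sin E ≈ 14.872.
Law of sines: EF = FD·sin D/sin E ≈ 10.875.
Median from E: ½√(2·DE² + 2·EF² − FD²) ≈ 5.0714.

m_E ≈ 5.0714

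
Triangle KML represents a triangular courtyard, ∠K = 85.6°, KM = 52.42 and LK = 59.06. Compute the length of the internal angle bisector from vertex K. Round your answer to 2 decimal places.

40.75

By the law of cosines, ML² = LK² + KM² − 2·LK·KM·cos K = 5760.9, so ML ≈ 75.901.
The bisector from K has length 2·LK·KM·cos(∠K/2)/(LK+KM) ≈ 40.753.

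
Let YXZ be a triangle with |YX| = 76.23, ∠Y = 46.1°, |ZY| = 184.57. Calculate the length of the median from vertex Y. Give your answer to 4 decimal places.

By the law of cosines, |XZ|² = |ZY|² + |YX|² − 2·|ZY|·|YX|·cos Y = 20365, so |XZ| ≈ 142.71.
Median from Y: ½√(2·|ZY|² + 2·|YX|² − |XZ|²) ≈ 121.85.

121.8494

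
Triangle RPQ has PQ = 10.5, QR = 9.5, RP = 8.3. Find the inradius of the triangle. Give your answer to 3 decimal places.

Semiperimeter s = (10.5 + 9.5 + 8.3)/2 = 14.15.
Heron's formula: area = √(14.15·3.65·4.65·5.85) ≈ 37.483.
Inradius = area/s = 37.483/14.15 ≈ 2.6489.

2.649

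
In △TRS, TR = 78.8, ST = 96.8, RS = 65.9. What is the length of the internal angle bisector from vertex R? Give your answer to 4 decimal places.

t_R ≈ 53.5628

By the law of cosines, cos R = (TR² + RS² − ST²) / (2·TR·RS) ≈ 0.11381, so ∠R ≈ 83.47°.
The bisector from R has length 2·TR·RS·cos(∠R/2)/(TR+RS) ≈ 53.563.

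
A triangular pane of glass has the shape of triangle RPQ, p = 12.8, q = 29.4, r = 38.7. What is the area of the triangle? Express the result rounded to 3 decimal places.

147.064

Semiperimeter s = (38.7 + 12.8 + 29.4)/2 = 40.45.
Heron's formula: area = √(40.45·1.75·27.65·11.05) ≈ 147.06.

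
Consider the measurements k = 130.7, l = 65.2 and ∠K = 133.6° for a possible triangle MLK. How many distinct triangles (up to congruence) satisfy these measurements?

1

l·sin K = 65.2·sin(133.6°) ≈ 47.22.
Since ∠K is not acute, a triangle exists only if k > l; here k > l, so there is exactly one triangle.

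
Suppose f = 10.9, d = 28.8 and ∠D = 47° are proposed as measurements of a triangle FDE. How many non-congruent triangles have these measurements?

1

f·sin D = 10.9·sin(47°) ≈ 7.972.
Since d ≥ f, exactly one triangle exists.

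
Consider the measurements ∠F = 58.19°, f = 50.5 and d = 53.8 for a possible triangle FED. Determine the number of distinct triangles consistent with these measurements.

d·sin F = 53.8·sin(58.19°) ≈ 45.72.
Since d sin F < f < d (45.72 < 50.5 < 53.8), two triangles exist.

2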